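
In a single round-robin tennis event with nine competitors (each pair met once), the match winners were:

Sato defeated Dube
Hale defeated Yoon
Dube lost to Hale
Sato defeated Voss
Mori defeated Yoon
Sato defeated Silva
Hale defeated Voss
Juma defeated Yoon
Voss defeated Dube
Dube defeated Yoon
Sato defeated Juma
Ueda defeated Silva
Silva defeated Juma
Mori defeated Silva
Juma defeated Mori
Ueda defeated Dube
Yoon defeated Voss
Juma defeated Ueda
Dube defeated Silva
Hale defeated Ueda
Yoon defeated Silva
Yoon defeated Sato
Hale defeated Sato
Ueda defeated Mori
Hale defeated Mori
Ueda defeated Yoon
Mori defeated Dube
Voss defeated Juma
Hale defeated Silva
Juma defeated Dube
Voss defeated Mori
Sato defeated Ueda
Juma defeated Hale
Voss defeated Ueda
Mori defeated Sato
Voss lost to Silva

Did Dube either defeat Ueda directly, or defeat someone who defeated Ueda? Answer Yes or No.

No

Dube did not beat Ueda directly.
Dube beat Silva, Yoon, but each of them lost to Ueda. No two-step path.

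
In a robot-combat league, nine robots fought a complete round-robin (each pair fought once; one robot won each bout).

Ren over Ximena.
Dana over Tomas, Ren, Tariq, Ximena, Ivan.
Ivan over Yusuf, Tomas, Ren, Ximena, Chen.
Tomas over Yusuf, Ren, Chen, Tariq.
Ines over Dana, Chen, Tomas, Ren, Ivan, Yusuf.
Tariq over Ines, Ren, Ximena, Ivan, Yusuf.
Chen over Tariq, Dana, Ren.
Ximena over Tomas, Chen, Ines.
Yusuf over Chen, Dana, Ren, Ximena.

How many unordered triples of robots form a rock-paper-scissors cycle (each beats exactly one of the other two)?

Win totals: Dana 5, Yusuf 4, Ximena 3, Ren 1, Chen 3, Ines 6, Tariq 5, Tomas 4, Ivan 5.
A robot with w wins dominates both others in C(w,2) triples; summing gives 10 + 6 + 3 + 0 + 3 + 15 + 10 + 6 + 10 = 63 transitive triples.
Total triples C(9,3) = 84, so cyclic triples = 84 − 63 = 21.

21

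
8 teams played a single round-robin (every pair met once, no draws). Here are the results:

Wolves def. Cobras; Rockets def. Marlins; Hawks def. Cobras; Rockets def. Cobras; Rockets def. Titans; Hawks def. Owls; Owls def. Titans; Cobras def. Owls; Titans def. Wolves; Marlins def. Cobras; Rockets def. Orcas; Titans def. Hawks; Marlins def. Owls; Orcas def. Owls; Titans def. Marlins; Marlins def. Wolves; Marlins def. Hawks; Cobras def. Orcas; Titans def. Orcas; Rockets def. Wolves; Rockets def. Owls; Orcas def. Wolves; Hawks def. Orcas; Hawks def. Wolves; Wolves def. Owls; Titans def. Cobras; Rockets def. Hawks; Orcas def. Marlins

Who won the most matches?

Rockets

Win totals: Owls 1, Rockets 7, Marlins 4, Titans 5, Hawks 4, Wolves 2, Cobras 2, Orcas 3.
Rockets leads with 7 wins (next highest: 5).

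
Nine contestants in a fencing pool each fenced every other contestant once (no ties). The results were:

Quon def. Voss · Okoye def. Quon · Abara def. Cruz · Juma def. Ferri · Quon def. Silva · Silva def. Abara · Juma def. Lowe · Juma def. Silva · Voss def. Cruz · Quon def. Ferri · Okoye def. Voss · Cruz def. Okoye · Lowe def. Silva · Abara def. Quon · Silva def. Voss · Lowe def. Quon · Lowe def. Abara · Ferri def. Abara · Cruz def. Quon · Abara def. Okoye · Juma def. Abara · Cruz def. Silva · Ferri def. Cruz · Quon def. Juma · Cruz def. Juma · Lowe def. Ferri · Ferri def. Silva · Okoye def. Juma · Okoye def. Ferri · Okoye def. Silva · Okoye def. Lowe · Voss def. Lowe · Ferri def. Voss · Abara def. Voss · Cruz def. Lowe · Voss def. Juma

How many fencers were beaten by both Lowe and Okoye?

Lowe beat: Silva, Abara, Ferri, Quon.
Okoye beat: Juma, Lowe, Silva, Voss, Ferri, Quon.
Both beat: Silva, Ferri, Quon — 3.

3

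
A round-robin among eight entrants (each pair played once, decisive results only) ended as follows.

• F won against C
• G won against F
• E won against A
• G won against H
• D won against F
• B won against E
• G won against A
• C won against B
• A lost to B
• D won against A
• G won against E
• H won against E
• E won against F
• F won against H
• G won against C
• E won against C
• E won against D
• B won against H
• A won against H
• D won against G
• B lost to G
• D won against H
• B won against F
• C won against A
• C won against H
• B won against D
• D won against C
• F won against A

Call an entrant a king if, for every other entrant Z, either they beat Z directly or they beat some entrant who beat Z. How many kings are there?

4

A cannot reach B, C, D, F, G in two steps.
B reaches everyone (king).
C cannot reach G in two steps.
D reaches everyone (king).
E reaches everyone (king).
F cannot reach D, G in two steps.
G reaches everyone (king).
H cannot reach B, G in two steps.
Kings: B, D, E, G — 4.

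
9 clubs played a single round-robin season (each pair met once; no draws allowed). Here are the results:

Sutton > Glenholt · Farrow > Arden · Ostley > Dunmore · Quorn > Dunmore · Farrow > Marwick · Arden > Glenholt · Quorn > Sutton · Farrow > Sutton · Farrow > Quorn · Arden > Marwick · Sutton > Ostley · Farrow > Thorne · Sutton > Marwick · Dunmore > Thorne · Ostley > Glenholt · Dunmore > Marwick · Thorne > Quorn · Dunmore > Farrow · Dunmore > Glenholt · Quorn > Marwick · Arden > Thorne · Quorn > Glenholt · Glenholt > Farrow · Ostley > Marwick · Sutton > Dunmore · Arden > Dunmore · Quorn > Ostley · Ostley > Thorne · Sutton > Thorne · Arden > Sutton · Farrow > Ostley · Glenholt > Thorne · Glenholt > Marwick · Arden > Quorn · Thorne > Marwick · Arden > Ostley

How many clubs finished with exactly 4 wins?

Win totals: Farrow 6, Thorne 2, Dunmore 4, Arden 7, Quorn 5, Glenholt 3, Sutton 5, Marwick 0, Ostley 4.
Exactly 4: Dunmore, Ostley — 2 clubs.

2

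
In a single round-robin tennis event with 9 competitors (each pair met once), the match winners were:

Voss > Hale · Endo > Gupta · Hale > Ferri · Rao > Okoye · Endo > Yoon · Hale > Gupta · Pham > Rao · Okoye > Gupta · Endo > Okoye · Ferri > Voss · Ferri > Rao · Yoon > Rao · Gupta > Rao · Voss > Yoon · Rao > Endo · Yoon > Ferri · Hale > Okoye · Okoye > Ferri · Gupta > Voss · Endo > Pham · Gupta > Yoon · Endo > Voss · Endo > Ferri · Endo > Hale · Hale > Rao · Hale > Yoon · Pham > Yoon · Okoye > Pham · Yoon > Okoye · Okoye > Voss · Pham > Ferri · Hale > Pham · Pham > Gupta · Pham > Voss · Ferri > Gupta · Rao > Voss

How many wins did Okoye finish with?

4

Okoye's results: beat Ferri, Gupta, Pham, Voss; lost to Yoon, Endo, Hale, Rao.
That is 4 wins.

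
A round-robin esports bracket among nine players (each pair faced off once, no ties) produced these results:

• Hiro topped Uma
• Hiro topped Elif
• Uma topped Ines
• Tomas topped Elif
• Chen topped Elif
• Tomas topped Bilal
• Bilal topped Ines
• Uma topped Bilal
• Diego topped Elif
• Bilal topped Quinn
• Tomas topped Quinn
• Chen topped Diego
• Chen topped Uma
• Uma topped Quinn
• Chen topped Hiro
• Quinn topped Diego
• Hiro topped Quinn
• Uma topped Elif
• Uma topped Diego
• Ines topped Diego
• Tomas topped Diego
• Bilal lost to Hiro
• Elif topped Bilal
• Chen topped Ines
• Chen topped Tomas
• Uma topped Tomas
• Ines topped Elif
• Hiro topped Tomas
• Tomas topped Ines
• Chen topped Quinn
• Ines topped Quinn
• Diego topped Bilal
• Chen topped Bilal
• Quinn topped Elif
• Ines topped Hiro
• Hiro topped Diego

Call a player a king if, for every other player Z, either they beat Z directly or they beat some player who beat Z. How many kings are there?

1

Bilal cannot reach Tomas, Chen, Uma in two steps.
Quinn cannot reach Tomas, Ines, Chen, Hiro, Uma in two steps.
Elif cannot reach Tomas, Chen, Hiro, Diego, Uma in two steps.
Tomas cannot reach Chen, Uma in two steps.
Ines cannot reach Chen in two steps.
Chen reaches everyone (king).
Hiro cannot reach Chen in two steps.
Diego cannot reach Tomas, Chen, Hiro, Uma in two steps.
Uma cannot reach Chen in two steps.
Kings: Chen — 1.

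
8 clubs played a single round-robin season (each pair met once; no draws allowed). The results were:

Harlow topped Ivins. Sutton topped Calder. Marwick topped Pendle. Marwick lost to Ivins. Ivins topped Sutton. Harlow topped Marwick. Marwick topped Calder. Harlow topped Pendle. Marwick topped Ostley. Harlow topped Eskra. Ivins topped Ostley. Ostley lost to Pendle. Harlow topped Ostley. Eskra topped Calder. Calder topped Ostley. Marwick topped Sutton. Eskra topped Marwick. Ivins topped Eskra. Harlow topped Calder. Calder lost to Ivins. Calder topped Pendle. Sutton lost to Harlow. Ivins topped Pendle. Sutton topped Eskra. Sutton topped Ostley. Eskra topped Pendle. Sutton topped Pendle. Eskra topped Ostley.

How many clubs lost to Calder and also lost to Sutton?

Calder beat: Ostley, Pendle.
Sutton beat: Calder, Eskra, Ostley, Pendle.
Both beat: Ostley, Pendle — 2.

2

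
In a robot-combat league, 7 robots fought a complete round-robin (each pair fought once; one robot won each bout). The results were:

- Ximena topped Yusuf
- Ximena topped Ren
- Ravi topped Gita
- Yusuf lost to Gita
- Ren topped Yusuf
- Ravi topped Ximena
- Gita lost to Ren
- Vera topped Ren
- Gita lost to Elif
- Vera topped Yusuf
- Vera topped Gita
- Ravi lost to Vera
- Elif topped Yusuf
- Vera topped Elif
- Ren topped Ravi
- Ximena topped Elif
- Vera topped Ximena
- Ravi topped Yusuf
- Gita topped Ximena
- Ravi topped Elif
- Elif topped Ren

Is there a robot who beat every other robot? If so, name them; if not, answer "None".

Vera

Vera has 6 wins out of 6 opponents — a perfect record.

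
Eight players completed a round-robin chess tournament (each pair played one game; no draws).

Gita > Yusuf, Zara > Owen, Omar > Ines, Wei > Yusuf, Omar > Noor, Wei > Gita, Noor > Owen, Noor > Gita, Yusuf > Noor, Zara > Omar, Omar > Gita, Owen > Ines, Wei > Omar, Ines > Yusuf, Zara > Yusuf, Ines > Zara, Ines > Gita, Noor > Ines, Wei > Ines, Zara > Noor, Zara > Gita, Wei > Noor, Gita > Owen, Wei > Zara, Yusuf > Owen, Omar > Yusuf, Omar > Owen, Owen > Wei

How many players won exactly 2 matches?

3

Win totals: Ines 3, Owen 2, Wei 6, Zara 5, Noor 3, Yusuf 2, Gita 2, Omar 5.
Exactly 2: Owen, Yusuf, Gita — 3 players.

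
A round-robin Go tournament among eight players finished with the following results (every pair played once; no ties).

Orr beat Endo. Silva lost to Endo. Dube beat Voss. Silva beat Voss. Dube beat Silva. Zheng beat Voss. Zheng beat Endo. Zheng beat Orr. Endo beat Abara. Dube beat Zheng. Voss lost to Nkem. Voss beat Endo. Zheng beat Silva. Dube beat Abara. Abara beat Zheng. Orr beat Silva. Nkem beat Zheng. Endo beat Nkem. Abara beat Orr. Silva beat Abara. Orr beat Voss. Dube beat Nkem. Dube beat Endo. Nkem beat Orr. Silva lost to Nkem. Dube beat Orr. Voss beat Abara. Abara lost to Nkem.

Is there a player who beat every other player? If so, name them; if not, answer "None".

Dube has 7 wins out of 7 opponents — a perfect record.

Dube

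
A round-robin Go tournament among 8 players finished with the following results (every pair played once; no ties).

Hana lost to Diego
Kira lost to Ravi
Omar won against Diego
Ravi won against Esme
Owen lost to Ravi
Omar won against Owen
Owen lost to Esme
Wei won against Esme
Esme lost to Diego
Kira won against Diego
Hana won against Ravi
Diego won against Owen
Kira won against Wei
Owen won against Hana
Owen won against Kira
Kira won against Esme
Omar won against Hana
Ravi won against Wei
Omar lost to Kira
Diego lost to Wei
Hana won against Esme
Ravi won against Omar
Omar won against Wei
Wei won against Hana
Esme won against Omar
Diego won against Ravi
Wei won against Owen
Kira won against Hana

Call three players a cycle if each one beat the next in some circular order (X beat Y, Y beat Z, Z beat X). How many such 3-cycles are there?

15

Win totals: Ravi 5, Diego 4, Wei 4, Omar 4, Kira 5, Owen 2, Esme 2, Hana 2.
A player with w wins dominates both others in C(w,2) triples; summing gives 10 + 6 + 6 + 6 + 10 + 1 + 1 + 1 = 41 transitive triples.
Total triples C(8,3) = 56, so cyclic triples = 56 − 41 = 15.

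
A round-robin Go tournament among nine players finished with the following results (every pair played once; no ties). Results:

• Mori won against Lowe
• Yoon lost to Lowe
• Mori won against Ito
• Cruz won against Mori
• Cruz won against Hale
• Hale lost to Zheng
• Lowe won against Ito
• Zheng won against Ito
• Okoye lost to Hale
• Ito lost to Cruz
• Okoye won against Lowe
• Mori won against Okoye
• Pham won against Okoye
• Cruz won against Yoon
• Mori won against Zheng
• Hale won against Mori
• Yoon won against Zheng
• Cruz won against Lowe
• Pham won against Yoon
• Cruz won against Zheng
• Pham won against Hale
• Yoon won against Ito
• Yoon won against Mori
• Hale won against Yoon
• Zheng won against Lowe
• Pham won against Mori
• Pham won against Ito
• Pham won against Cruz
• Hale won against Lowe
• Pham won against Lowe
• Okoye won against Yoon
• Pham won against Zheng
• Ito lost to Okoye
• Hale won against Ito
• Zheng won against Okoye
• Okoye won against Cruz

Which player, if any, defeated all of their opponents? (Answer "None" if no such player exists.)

Pham has 8 wins out of 8 opponents — a perfect record.

Pham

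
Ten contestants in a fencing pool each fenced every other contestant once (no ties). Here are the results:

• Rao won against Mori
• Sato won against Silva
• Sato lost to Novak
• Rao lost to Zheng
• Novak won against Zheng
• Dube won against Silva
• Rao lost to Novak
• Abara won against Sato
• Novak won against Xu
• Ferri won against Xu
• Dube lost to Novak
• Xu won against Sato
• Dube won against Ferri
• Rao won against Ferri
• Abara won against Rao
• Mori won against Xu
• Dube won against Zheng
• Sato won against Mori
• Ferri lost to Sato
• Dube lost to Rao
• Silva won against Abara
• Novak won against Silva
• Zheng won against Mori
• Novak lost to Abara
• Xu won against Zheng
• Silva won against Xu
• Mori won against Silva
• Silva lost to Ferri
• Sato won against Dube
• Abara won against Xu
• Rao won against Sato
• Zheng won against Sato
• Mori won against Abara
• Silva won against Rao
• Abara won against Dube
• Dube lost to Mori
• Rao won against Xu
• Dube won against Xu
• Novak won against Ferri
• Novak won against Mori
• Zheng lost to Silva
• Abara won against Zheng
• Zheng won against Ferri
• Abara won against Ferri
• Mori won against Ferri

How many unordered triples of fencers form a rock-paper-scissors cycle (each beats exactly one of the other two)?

25

Win totals: Novak 8, Sato 4, Rao 5, Zheng 4, Ferri 2, Abara 7, Silva 4, Mori 5, Xu 2, Dube 4.
A fencer with w wins dominates both others in C(w,2) triples; summing gives 28 + 6 + 10 + 6 + 1 + 21 + 6 + 10 + 1 + 6 = 95 transitive triples.
Total triples C(10,3) = 120, so cyclic triples = 120 − 95 = 25.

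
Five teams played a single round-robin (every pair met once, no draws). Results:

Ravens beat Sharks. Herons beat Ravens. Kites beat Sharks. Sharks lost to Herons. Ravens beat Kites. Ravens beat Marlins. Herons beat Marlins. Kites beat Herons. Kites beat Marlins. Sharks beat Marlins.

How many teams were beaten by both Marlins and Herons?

Marlins beat: no one.
Herons beat: Sharks, Ravens, Marlins.
No one was beaten by both.

0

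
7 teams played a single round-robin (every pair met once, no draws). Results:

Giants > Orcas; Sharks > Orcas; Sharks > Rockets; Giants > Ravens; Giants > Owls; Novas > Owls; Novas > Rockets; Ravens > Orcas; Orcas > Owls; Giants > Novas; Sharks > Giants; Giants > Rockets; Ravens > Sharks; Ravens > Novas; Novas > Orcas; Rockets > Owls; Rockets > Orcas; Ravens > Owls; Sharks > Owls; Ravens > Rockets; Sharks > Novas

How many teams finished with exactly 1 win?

Win totals: Orcas 1, Rockets 2, Sharks 5, Novas 3, Ravens 5, Giants 5, Owls 0.
Exactly 1: Orcas — 1 team.

1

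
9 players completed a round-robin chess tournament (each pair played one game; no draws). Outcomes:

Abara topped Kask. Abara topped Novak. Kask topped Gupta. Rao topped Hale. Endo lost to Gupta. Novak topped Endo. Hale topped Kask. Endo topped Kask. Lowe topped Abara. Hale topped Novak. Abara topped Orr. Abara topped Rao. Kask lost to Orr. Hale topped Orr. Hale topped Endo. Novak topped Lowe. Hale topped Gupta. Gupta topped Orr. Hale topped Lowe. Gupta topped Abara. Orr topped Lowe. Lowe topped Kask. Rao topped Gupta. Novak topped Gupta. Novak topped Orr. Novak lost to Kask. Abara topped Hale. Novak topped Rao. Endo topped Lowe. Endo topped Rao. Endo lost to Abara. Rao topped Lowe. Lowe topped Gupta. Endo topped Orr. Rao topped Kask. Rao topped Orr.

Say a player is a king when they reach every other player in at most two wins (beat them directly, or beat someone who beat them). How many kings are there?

7

Endo reaches everyone (king).
Abara reaches everyone (king).
Novak reaches everyone (king).
Kask cannot reach Hale in two steps.
Rao reaches everyone (king).
Gupta reaches everyone (king).
Lowe reaches everyone (king).
Orr cannot reach Endo, Rao, Hale in two steps.
Hale reaches everyone (king).
Kings: Endo, Abara, Novak, Rao, Gupta, Lowe, Hale — 7.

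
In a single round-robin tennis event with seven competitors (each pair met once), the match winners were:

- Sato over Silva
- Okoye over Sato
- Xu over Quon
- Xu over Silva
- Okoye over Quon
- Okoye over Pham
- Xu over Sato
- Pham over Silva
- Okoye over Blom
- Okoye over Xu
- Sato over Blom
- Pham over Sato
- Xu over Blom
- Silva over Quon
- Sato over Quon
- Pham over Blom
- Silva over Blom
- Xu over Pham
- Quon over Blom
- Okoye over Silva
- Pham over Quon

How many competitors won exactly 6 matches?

1

Win totals: Silva 2, Sato 3, Okoye 6, Quon 1, Xu 5, Blom 0, Pham 4.
Exactly 6: Okoye — 1 competitor.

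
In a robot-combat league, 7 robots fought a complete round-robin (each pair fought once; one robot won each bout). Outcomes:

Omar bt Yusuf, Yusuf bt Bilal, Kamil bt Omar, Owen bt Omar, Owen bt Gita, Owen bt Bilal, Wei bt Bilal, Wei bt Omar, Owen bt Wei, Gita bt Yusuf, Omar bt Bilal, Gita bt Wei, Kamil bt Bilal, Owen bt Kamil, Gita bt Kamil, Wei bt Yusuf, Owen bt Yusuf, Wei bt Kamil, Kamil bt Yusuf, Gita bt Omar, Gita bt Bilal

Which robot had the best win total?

Owen

Win totals: Owen 6, Omar 2, Bilal 0, Gita 5, Wei 4, Kamil 3, Yusuf 1.
Owen leads with 6 wins (next highest: 5).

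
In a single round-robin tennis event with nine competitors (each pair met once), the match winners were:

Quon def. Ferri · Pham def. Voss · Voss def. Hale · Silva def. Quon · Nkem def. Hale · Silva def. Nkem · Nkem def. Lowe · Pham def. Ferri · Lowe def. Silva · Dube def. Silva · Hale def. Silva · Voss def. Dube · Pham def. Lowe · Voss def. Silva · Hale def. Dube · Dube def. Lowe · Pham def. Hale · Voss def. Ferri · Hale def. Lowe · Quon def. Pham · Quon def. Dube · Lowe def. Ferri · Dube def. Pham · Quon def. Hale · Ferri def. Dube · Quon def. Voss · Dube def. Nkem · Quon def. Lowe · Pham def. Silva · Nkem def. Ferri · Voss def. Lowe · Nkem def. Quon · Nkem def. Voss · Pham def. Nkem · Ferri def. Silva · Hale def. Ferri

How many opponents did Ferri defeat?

Ferri's results: beat Silva, Dube; lost to Quon, Nkem, Lowe, Voss, Pham, Hale.
That is 2 wins.

2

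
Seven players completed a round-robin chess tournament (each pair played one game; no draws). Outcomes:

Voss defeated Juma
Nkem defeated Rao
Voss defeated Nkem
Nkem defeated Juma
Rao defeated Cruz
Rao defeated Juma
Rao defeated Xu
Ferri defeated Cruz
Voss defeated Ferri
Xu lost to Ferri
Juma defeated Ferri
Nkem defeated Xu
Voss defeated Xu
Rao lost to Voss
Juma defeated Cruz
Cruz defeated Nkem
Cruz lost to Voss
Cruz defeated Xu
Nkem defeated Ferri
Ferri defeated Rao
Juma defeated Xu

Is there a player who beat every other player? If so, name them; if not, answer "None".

Voss

Voss has 6 wins out of 6 opponents — a perfect record.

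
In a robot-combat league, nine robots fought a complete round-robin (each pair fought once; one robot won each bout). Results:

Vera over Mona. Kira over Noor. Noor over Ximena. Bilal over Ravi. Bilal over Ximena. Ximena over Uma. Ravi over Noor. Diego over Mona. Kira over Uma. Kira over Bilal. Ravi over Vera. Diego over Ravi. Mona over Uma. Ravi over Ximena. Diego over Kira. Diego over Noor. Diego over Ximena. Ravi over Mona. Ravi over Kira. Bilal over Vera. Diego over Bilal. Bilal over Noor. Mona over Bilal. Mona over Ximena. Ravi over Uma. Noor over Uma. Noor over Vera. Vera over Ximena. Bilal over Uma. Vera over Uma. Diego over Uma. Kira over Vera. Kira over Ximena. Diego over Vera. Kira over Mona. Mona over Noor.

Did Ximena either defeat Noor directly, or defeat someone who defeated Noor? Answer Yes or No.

No

Ximena did not beat Noor directly.
Ximena beat Uma, but each of them lost to Noor. No two-step path.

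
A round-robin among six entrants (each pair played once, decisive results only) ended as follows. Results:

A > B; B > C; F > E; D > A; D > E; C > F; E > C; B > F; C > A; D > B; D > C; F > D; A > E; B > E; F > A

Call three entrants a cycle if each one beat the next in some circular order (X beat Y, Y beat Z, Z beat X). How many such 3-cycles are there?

Of the C(6,3) = 20 triples, the cyclic ones are: {A, B, C}; {A, B, F}; {A, C, E}; {B, D, F}; {C, D, F}; {C, E, F}.
That is 6.

6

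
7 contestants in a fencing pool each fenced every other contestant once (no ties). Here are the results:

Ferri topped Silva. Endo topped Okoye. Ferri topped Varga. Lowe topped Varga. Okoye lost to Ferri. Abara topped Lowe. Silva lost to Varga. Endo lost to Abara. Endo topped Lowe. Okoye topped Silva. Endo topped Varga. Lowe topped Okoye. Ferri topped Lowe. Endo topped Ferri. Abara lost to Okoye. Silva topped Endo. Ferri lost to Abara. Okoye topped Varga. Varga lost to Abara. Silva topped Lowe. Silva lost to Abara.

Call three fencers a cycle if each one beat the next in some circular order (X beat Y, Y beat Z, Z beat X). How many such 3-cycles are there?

8

Win totals: Lowe 2, Silva 2, Endo 4, Varga 1, Abara 5, Okoye 3, Ferri 4.
A fencer with w wins dominates both others in C(w,2) triples; summing gives 1 + 1 + 6 + 0 + 10 + 3 + 6 = 27 transitive triples.
Total triples C(7,3) = 35, so cyclic triples = 35 − 27 = 8.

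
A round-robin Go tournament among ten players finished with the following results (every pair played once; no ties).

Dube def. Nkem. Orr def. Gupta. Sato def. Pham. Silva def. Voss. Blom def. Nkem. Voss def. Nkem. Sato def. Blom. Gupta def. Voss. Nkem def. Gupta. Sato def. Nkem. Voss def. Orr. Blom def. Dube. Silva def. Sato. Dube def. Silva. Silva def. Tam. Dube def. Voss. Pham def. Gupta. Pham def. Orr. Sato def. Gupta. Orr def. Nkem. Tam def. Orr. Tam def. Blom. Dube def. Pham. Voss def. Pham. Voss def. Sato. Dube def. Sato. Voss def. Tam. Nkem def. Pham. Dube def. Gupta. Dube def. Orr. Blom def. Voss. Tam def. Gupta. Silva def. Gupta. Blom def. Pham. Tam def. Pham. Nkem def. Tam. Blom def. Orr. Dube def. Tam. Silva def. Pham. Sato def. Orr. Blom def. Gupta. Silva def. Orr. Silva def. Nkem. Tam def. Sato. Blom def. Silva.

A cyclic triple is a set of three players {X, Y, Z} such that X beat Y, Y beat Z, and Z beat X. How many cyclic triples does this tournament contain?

15

Win totals: Tam 5, Silva 7, Voss 5, Gupta 1, Dube 8, Nkem 3, Pham 2, Orr 2, Sato 5, Blom 7.
A player with w wins dominates both others in C(w,2) triples; summing gives 10 + 21 + 10 + 0 + 28 + 3 + 1 + 1 + 10 + 21 = 105 transitive triples.
Total triples C(10,3) = 120, so cyclic triples = 120 − 105 = 15.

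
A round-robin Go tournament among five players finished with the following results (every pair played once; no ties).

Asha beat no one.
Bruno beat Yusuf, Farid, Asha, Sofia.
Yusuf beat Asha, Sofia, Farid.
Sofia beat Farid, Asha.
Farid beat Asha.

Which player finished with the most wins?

Win totals: Farid 1, Yusuf 3, Sofia 2, Bruno 4, Asha 0.
Bruno leads with 4 wins (next highest: 3).

Bruno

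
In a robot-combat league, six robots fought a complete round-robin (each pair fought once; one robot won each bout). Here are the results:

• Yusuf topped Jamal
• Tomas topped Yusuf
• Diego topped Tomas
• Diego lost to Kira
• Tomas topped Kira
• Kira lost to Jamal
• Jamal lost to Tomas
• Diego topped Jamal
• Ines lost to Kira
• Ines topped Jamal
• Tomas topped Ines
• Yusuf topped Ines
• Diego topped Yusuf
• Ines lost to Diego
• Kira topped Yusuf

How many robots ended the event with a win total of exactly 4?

2

Win totals: Tomas 4, Ines 1, Diego 4, Yusuf 2, Jamal 1, Kira 3.
Exactly 4: Tomas, Diego — 2 robots.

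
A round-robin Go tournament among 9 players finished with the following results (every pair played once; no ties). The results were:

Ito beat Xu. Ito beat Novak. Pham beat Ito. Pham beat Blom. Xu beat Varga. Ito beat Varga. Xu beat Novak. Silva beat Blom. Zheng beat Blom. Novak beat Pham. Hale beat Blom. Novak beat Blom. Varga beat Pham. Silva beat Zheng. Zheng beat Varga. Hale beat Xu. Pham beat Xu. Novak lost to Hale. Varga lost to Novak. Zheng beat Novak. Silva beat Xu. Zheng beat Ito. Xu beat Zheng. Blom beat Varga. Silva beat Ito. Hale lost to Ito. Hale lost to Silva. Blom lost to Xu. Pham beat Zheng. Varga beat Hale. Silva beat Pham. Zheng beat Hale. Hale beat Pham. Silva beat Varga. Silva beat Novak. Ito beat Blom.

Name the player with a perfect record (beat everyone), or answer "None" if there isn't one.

Silva has 8 wins out of 8 opponents — a perfect record.

Silva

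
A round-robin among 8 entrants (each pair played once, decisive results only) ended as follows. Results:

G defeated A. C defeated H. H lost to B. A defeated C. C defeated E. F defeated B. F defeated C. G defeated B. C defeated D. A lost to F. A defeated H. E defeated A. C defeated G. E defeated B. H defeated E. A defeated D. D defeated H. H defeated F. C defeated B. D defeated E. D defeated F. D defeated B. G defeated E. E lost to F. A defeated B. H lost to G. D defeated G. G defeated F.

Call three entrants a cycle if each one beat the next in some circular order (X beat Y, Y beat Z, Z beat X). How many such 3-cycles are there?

Win totals: A 4, B 1, C 5, D 5, E 2, F 4, G 5, H 2.
An entrant with w wins dominates both others in C(w,2) triples; summing gives 6 + 0 + 10 + 10 + 1 + 6 + 10 + 1 = 44 transitive triples.
Total triples C(8,3) = 56, so cyclic triples = 56 − 44 = 12.

12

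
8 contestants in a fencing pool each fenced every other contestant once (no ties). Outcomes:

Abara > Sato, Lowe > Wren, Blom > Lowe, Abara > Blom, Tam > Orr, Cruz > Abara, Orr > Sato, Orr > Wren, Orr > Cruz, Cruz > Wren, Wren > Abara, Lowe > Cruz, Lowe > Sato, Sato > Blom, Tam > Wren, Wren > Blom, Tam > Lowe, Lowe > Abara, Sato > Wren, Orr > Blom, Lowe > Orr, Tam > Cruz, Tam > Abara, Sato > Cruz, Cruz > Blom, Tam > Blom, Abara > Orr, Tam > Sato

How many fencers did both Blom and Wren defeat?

0

Blom beat: Lowe.
Wren beat: Abara, Blom.
No one was beaten by both.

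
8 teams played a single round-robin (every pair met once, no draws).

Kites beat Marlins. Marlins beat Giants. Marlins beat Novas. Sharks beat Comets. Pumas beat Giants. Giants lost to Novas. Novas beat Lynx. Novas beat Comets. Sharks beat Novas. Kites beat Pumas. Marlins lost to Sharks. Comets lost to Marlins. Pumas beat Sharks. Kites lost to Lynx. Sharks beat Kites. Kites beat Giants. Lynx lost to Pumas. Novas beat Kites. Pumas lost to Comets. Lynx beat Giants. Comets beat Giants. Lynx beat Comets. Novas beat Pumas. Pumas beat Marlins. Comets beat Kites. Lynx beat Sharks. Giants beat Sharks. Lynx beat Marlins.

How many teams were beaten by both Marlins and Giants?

0

Marlins beat: Comets, Giants, Novas.
Giants beat: Sharks.
No one was beaten by both.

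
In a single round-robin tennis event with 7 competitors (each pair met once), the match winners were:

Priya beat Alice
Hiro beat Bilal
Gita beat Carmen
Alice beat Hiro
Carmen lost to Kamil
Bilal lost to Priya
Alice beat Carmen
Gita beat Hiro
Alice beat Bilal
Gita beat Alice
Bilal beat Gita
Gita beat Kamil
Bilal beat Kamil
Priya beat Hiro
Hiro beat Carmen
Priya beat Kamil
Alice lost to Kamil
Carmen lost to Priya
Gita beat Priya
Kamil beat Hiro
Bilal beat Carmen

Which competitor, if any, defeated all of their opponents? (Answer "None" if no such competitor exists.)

None

Highest win total is Priya with 5 (out of 6 possible).
Priya lost to Gita, so no competitor went undefeated.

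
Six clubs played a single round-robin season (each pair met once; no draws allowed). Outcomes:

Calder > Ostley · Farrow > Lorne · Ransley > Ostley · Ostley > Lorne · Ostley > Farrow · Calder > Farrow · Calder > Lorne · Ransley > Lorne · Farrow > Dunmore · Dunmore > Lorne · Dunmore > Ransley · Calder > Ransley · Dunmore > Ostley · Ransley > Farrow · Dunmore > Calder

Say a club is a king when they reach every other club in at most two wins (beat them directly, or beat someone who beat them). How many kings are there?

3

Dunmore reaches everyone (king).
Lorne cannot reach Dunmore, Calder, Ransley, Ostley, Farrow in two steps.
Calder reaches everyone (king).
Ransley cannot reach Calder in two steps.
Ostley cannot reach Calder, Ransley in two steps.
Farrow reaches everyone (king).
Kings: Dunmore, Calder, Farrow — 3.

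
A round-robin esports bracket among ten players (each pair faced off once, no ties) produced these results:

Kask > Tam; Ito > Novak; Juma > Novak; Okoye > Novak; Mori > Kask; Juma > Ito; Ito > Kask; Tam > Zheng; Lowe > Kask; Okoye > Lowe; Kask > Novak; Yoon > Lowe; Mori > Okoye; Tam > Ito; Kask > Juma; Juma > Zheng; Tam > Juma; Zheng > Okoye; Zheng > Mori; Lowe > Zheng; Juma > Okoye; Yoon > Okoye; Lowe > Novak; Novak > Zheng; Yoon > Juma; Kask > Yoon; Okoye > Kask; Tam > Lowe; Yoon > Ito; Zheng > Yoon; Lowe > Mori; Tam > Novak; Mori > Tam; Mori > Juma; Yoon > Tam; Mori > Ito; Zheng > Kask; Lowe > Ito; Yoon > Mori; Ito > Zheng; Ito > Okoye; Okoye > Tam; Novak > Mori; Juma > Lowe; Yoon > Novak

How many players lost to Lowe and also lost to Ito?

3

Lowe beat: Zheng, Ito, Mori, Novak, Kask.
Ito beat: Zheng, Novak, Kask, Okoye.
Both beat: Zheng, Novak, Kask — 3.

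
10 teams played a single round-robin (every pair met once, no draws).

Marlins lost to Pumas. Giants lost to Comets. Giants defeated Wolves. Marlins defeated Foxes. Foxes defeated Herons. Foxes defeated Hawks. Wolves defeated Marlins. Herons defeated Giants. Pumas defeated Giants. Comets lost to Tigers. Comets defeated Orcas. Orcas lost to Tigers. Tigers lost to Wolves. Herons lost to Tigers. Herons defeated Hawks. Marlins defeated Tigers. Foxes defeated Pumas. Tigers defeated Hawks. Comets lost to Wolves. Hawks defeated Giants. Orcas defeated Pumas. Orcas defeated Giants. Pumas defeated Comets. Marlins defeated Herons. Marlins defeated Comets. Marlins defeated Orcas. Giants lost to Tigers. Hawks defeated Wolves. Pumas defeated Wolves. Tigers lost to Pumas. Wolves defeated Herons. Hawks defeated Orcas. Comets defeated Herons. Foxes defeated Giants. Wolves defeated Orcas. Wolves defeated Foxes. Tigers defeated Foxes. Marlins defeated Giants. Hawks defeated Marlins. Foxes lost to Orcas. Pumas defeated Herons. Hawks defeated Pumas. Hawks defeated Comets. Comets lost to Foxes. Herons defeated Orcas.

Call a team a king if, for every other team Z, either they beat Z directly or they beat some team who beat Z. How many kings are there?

7

Marlins reaches everyone (king).
Comets cannot reach Marlins, Tigers in two steps.
Orcas reaches everyone (king).
Hawks reaches everyone (king).
Tigers reaches everyone (king).
Herons cannot reach Tigers in two steps.
Giants cannot reach Hawks, Pumas in two steps.
Wolves reaches everyone (king).
Foxes reaches everyone (king).
Pumas reaches everyone (king).
Kings: Marlins, Orcas, Hawks, Tigers, Wolves, Foxes, Pumas — 7.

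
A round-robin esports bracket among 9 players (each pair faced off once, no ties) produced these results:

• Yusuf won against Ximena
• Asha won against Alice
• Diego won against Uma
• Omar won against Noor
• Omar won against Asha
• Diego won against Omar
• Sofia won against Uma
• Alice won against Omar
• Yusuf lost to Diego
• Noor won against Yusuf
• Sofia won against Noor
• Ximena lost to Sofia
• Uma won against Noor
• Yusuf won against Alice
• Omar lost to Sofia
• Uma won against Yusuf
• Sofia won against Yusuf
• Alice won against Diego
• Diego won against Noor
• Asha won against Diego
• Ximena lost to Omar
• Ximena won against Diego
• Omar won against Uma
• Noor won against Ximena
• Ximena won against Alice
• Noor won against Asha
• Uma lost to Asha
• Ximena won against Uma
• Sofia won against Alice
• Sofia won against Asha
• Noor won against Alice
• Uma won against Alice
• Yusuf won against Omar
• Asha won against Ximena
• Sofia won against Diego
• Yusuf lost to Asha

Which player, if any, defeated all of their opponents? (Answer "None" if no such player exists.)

Sofia

Sofia has 8 wins out of 8 opponents — a perfect record.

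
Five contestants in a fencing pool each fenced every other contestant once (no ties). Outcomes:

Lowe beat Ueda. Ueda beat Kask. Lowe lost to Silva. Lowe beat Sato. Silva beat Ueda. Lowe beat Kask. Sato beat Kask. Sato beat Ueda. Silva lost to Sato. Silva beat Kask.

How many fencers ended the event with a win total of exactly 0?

Win totals: Sato 3, Kask 0, Silva 3, Ueda 1, Lowe 3.
Exactly 0: Kask — 1 fencer.

1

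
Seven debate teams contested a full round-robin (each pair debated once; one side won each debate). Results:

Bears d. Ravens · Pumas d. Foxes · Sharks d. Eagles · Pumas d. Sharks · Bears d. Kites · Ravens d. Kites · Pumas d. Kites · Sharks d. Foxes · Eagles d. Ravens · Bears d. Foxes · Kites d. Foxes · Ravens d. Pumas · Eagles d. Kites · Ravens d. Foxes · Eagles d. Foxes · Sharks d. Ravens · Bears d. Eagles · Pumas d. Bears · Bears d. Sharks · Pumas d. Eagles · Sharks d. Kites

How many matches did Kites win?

Kites' results: beat Foxes; lost to Bears, Pumas, Eagles, Ravens, Sharks.
That is 1 win.

1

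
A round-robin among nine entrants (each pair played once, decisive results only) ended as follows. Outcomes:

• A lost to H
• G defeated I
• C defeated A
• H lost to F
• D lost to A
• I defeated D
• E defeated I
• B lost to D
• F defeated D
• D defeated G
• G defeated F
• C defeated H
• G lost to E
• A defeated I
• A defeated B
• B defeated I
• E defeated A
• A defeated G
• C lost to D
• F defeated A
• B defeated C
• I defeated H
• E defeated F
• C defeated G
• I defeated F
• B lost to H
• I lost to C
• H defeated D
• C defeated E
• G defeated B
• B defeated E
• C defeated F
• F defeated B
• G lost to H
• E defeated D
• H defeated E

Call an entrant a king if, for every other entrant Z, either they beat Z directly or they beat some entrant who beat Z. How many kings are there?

A reaches everyone (king).
B reaches everyone (king).
C reaches everyone (king).
D reaches everyone (king).
E reaches everyone (king).
F reaches everyone (king).
G reaches everyone (king).
H reaches everyone (king).
I reaches everyone (king).
Kings: A, B, C, D, E, F, G, H, I — 9.

9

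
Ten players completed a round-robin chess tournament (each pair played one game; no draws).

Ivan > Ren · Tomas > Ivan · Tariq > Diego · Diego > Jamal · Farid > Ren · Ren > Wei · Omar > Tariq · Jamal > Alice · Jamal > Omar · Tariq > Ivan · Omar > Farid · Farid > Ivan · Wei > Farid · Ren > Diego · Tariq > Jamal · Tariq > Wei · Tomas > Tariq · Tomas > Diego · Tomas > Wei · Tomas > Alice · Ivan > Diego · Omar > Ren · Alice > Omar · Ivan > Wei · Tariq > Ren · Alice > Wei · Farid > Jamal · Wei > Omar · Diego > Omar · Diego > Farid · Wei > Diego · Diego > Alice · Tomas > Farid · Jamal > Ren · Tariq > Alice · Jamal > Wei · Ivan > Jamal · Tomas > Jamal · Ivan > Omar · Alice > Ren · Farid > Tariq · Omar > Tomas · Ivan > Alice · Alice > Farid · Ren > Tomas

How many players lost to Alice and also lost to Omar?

Alice beat: Omar, Ren, Wei, Farid.
Omar beat: Tariq, Tomas, Ren, Farid.
Both beat: Ren, Farid — 2.

2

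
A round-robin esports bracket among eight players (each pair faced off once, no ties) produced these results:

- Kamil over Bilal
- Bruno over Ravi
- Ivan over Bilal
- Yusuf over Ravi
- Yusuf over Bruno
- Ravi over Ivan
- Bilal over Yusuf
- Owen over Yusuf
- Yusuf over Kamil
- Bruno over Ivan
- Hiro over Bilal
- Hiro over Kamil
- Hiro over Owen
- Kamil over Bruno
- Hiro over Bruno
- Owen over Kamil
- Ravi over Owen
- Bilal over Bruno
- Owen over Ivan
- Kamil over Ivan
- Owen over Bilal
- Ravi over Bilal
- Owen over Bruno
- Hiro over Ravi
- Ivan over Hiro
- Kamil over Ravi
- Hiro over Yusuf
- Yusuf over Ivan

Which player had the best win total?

Hiro

Win totals: Ravi 3, Owen 5, Ivan 2, Hiro 6, Kamil 4, Bilal 2, Yusuf 4, Bruno 2.
Hiro leads with 6 wins (next highest: 5).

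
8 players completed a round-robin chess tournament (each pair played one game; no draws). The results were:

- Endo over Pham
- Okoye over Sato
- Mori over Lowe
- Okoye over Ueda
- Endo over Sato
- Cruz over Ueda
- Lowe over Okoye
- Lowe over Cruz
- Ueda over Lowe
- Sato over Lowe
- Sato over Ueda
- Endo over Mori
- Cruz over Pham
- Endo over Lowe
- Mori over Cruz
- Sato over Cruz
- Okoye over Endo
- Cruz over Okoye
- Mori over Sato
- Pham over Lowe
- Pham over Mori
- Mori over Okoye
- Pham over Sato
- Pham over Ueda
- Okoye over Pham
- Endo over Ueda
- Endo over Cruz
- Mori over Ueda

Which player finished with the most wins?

Win totals: Sato 3, Pham 4, Ueda 1, Lowe 2, Okoye 4, Endo 6, Cruz 3, Mori 5.
Endo leads with 6 wins (next highest: 5).

Endo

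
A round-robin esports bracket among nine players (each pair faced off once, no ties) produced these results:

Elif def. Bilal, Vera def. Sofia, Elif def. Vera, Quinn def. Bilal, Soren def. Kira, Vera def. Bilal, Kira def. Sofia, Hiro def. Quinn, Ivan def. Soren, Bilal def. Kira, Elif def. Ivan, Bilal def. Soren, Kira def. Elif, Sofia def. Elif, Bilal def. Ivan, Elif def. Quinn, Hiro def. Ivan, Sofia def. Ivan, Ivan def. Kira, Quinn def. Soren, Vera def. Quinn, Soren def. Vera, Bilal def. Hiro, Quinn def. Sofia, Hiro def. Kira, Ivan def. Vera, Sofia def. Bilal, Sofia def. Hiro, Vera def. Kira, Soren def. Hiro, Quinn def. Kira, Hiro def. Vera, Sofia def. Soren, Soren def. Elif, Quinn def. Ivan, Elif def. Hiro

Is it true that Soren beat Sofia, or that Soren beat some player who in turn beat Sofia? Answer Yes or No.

Yes

Soren did not beat Sofia directly.
Soren beat Kira, Hiro, Vera, Elif. Of those, Kira beat Sofia.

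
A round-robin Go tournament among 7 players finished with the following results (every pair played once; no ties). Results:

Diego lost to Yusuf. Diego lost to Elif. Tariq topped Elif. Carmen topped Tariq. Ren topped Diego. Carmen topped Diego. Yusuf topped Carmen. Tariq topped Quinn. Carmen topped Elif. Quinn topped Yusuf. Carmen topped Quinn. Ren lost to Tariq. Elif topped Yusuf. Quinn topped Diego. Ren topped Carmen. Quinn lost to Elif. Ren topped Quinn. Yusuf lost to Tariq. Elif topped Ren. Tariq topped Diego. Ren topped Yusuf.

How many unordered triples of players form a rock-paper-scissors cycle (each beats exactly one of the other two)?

5

Win totals: Yusuf 2, Carmen 4, Quinn 2, Elif 4, Tariq 5, Diego 0, Ren 4.
A player with w wins dominates both others in C(w,2) triples; summing gives 1 + 6 + 1 + 6 + 10 + 0 + 6 = 30 transitive triples.
Total triples C(7,3) = 35, so cyclic triples = 35 − 30 = 5.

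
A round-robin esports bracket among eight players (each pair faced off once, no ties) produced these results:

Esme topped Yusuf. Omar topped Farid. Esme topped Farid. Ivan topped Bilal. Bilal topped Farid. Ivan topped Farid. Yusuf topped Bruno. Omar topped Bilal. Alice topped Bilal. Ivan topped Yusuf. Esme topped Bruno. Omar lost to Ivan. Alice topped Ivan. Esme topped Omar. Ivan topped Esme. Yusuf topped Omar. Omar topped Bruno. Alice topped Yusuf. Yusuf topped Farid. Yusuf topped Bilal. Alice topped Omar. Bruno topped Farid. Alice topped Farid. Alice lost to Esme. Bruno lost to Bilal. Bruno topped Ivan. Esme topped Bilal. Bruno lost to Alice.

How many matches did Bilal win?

Bilal's results: beat Farid, Bruno; lost to Ivan, Omar, Alice, Yusuf, Esme.
That is 2 wins.

2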